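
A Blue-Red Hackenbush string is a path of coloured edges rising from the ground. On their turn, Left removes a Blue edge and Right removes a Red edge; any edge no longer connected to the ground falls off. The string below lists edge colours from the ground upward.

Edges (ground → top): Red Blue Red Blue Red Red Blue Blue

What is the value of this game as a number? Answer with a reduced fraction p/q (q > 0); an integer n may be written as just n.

-89/128

Prefix values for Red Blue Red Blue Red Red Blue Blue via {L|R} + simplicity:
g(R) = { — | 0 } = -1
g(RB) = { -1 | 0 } = -1/2
g(RBR) = { -1 | -1/2 0 } = -3/4
g(RBRB) = { -1 -3/4 | -1/2 0 } = -5/8
g(RBRBR) = { -1 -3/4 | -5/8 -1/2 0 } = -11/16
g(RBRBRR) = { -1 -3/4 | -11/16 -5/8 -1/2 0 } = -23/32
g(RBRBRRB) = { -1 -3/4 -23/32 | -11/16 -5/8 -1/2 0 } = -45/64
g(RBRBRRBB) = { -1 -3/4 -23/32 -45/64 | -11/16 -5/8 -1/2 0 } = -89/128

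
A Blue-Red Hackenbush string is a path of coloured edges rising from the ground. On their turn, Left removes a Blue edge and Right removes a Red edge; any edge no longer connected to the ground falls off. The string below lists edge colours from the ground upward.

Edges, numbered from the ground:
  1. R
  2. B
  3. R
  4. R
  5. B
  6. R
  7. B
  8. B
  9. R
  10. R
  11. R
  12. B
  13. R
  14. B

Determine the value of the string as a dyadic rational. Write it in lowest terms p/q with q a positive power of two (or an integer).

-6773/8192

Prefix values for R B R R B R B B R R R B R B via {L|R} + simplicity:
step 1: add R to get R; options L={ ∅ } R={ 0 } -> -1
step 2: add B to get RB; options L={ -1 } R={ 0 } -> -1/2
step 3: add R to get RBR; options L={ -1 } R={ -1/2, 0 } -> -3/4
step 4: add R to get RBRR; options L={ -1 } R={ -3/4, -1/2, 0 } -> -7/8
step 5: add B to get RBRRB; options L={ -1, -7/8 } R={ -3/4, -1/2, 0 } -> -13/16
step 6: add R to get RBRRBR; options L={ -1, -7/8 } R={ -13/16, -3/4, -1/2, 0 } -> -27/32
step 7: add B to get RBRRBRB; options L={ -1, -7/8, -27/32 } R={ -13/16, -3/4, -1/2, 0 } -> -53/64
step 8: add B to get RBRRBRBB; options L={ -1, -7/8, -27/32, -53/64 } R={ -13/16, -3/4, -1/2, 0 } -> -105/128
step 9: add R to get RBRRBRBBR; options L={ -1, -7/8, -27/32, -53/64 } R={ -105/128, -13/16, -3/4, -1/2, 0 } -> -211/256
step 10: add R to get RBRRBRBBRR; options L={ -1, -7/8, -27/32, -53/64 } R={ -211/256, -105/128, -13/16, -3/4, -1/2, 0 } -> -423/512
step 11: add R to get RBRRBRBBRRR; options L={ -1, -7/8, -27/32, -53/64 } R={ -423/512, -211/256, -105/128, -13/16, -3/4, -1/2, 0 } -> -847/1024
step 12: add B to get RBRRBRBBRRRB; options L={ -1, -7/8, -27/32, -53/64, -847/1024 } R={ -423/512, -211/256, -105/128, -13/16, -3/4, -1/2, 0 } -> -1693/2048
step 13: add R to get RBRRBRBBRRRBR; options L={ -1, -7/8, -27/32, -53/64, -847/1024 } R={ -1693/2048, -423/512, -211/256, -105/128, -13/16, -3/4, -1/2, 0 } -> -3387/4096
step 14: add B to get RBRRBRBBRRRBRB; options L={ -1, -7/8, -27/32, -53/64, -847/1024, -3387/4096 } R={ -1693/2048, -423/512, -211/256, -105/128, -13/16, -3/4, -1/2, 0 } -> -6773/8192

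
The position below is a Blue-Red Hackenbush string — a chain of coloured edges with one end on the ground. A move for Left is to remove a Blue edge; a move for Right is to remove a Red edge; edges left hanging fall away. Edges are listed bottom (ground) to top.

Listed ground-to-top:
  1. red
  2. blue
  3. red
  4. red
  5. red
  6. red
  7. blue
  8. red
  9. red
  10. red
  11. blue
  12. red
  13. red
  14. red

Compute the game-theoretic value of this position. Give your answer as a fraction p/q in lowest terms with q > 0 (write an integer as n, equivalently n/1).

Prefix values for red blue red red red red blue red red red blue red red red via {L|R} + simplicity:
val_1 [r]  L=[—]  R=[0]  => -1
val_2 [rb]  L=[-1]  R=[0]  => -1/2
val_3 [rbr]  L=[-1]  R=[-1/2; 0]  => -3/4
val_4 [rbrr]  L=[-1]  R=[-3/4; -1/2; 0]  => -7/8
val_5 [rbrrr]  L=[-1]  R=[-7/8; -3/4; -1/2; 0]  => -15/16
val_6 [rbrrrr]  L=[-1]  R=[-15/16; -7/8; -3/4; -1/2; 0]  => -31/32
val_7 [rbrrrrb]  L=[-1; -31/32]  R=[-15/16; -7/8; -3/4; -1/2; 0]  => -61/64
val_8 [rbrrrrbr]  L=[-1; -31/32]  R=[-61/64; -15/16; -7/8; -3/4; -1/2; 0]  => -123/128
val_9 [rbrrrrbrr]  L=[-1; -31/32]  R=[-123/128; -61/64; -15/16; -7/8; -3/4; -1/2; 0]  => -247/256
val_10 [rbrrrrbrrr]  L=[-1; -31/32]  R=[-247/256; -123/128; -61/64; -15/16; -7/8; -3/4; -1/2; 0]  => -495/512
val_11 [rbrrrrbrrrb]  L=[-1; -31/32; -495/512]  R=[-247/256; -123/128; -61/64; -15/16; -7/8; -3/4; -1/2; 0]  => -989/1024
val_12 [rbrrrrbrrrbr]  L=[-1; -31/32; -495/512]  R=[-989/1024; -247/256; -123/128; -61/64; -15/16; -7/8; -3/4; -1/2; 0]  => -1979/2048
val_13 [rbrrrrbrrrbrr]  L=[-1; -31/32; -495/512]  R=[-1979/2048; -989/1024; -247/256; -123/128; -61/64; -15/16; -7/8; -3/4; -1/2; 0]  => -3959/4096
val_14 [rbrrrrbrrrbrrr]  L=[-1; -31/32; -495/512]  R=[-3959/4096; -1979/2048; -989/1024; -247/256; -123/128; -61/64; -15/16; -7/8; -3/4; -1/2; 0]  => -7919/8192

-7919/8192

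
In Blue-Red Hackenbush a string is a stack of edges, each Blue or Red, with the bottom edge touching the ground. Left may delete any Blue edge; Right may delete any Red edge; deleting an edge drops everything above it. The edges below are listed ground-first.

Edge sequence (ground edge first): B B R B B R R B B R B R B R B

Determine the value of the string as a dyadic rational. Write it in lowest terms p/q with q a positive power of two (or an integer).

14763/8192

v_1 [B]  L=[0]  R=[]  gives 1
v_2 [BB]  L=[0 1]  R=[]  gives 2
v_3 [BBR]  L=[0 1]  R=[2]  gives 3/2
v_4 [BBRB]  L=[0 1 3/2]  R=[2]  gives 7/4
v_5 [BBRBB]  L=[0 1 3/2 7/4]  R=[2]  gives 15/8
v_6 [BBRBBR]  L=[0 1 3/2 7/4]  R=[15/8 2]  gives 29/16
v_7 [BBRBBRR]  L=[0 1 3/2 7/4]  R=[29/16 15/8 2]  gives 57/32
v_8 [BBRBBRRB]  L=[0 1 3/2 7/4 57/32]  R=[29/16 15/8 2]  gives 115/64
v_9 [BBRBBRRBB]  L=[0 1 3/2 7/4 57/32 115/64]  R=[29/16 15/8 2]  gives 231/128
v_10 [BBRBBRRBBR]  L=[0 1 3/2 7/4 57/32 115/64]  R=[231/128 29/16 15/8 2]  gives 461/256
v_11 [BBRBBRRBBRB]  L=[0 1 3/2 7/4 57/32 115/64 461/256]  R=[231/128 29/16 15/8 2]  gives 923/512
v_12 [BBRBBRRBBRBR]  L=[0 1 3/2 7/4 57/32 115/64 461/256]  R=[923/512 231/128 29/16 15/8 2]  gives 1845/1024
v_13 [BBRBBRRBBRBRB]  L=[0 1 3/2 7/4 57/32 115/64 461/256 1845/1024]  R=[923/512 231/128 29/16 15/8 2]  gives 3691/2048
v_14 [BBRBBRRBBRBRBR]  L=[0 1 3/2 7/4 57/32 115/64 461/256 1845/1024]  R=[3691/2048 923/512 231/128 29/16 15/8 2]  gives 7381/4096
v_15 [BBRBBRRBBRBRBRB]  L=[0 1 3/2 7/4 57/32 115/64 461/256 1845/1024 7381/4096]  R=[3691/2048 923/512 231/128 29/16 15/8 2]  gives 14763/8192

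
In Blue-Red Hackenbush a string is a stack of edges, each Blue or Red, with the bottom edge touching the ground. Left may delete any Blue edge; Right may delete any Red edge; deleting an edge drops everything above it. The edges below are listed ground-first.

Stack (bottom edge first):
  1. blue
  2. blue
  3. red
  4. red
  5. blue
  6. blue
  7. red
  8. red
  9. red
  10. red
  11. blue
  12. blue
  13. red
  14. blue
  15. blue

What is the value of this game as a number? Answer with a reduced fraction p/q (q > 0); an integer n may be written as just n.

11319/8192

Recurse on prefixes of the 15-edge string blue blue red red blue blue red red red red blue blue red blue blue:
edge 1 of 15 (blue): { 0 | ∅ } gives 1
edge 2 of 15 (blue): { 0, 1 | ∅ } gives 2
edge 3 of 15 (red): { 0, 1 | 2 } gives 3/2
edge 4 of 15 (red): { 0, 1 | 3/2, 2 } gives 5/4
edge 5 of 15 (blue): { 0, 1, 5/4 | 3/2, 2 } gives 11/8
edge 6 of 15 (blue): { 0, 1, 5/4, 11/8 | 3/2, 2 } gives 23/16
edge 7 of 15 (red): { 0, 1, 5/4, 11/8 | 23/16, 3/2, 2 } gives 45/32
edge 8 of 15 (red): { 0, 1, 5/4, 11/8 | 45/32, 23/16, 3/2, 2 } gives 89/64
edge 9 of 15 (red): { 0, 1, 5/4, 11/8 | 89/64, 45/32, 23/16, 3/2, 2 } gives 177/128
edge 10 of 15 (red): { 0, 1, 5/4, 11/8 | 177/128, 89/64, 45/32, 23/16, 3/2, 2 } gives 353/256
edge 11 of 15 (blue): { 0, 1, 5/4, 11/8, 353/256 | 177/128, 89/64, 45/32, 23/16, 3/2, 2 } gives 707/512
edge 12 of 15 (blue): { 0, 1, 5/4, 11/8, 353/256, 707/512 | 177/128, 89/64, 45/32, 23/16, 3/2, 2 } gives 1415/1024
edge 13 of 15 (red): { 0, 1, 5/4, 11/8, 353/256, 707/512 | 1415/1024, 177/128, 89/64, 45/32, 23/16, 3/2, 2 } gives 2829/2048
edge 14 of 15 (blue): { 0, 1, 5/4, 11/8, 353/256, 707/512, 2829/2048 | 1415/1024, 177/128, 89/64, 45/32, 23/16, 3/2, 2 } gives 5659/4096
edge 15 of 15 (blue): { 0, 1, 5/4, 11/8, 353/256, 707/512, 2829/2048, 5659/4096 | 1415/1024, 177/128, 89/64, 45/32, 23/16, 3/2, 2 } gives 11319/8192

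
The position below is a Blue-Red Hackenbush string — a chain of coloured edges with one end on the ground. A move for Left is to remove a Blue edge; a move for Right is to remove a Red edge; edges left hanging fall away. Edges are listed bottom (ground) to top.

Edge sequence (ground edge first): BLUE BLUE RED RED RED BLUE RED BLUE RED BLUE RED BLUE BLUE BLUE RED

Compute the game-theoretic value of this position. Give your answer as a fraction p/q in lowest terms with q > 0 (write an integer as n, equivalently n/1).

g(B) = { 0 | ∅ } => 1
g(BB) = { 0, 1 | ∅ } => 2
g(BBR) = { 0, 1 | 2 } => 3/2
g(BBRR) = { 0, 1 | 3/2, 2 } => 5/4
g(BBRRR) = { 0, 1 | 5/4, 3/2, 2 } => 9/8
g(BBRRRB) = { 0, 1, 9/8 | 5/4, 3/2, 2 } => 19/16
g(BBRRRBR) = { 0, 1, 9/8 | 19/16, 5/4, 3/2, 2 } => 37/32
g(BBRRRBRB) = { 0, 1, 9/8, 37/32 | 19/16, 5/4, 3/2, 2 } => 75/64
g(BBRRRBRBR) = { 0, 1, 9/8, 37/32 | 75/64, 19/16, 5/4, 3/2, 2 } => 149/128
g(BBRRRBRBRB) = { 0, 1, 9/8, 37/32, 149/128 | 75/64, 19/16, 5/4, 3/2, 2 } => 299/256
g(BBRRRBRBRBR) = { 0, 1, 9/8, 37/32, 149/128 | 299/256, 75/64, 19/16, 5/4, 3/2, 2 } => 597/512
g(BBRRRBRBRBRB) = { 0, 1, 9/8, 37/32, 149/128, 597/512 | 299/256, 75/64, 19/16, 5/4, 3/2, 2 } => 1195/1024
g(BBRRRBRBRBRBB) = { 0, 1, 9/8, 37/32, 149/128, 597/512, 1195/1024 | 299/256, 75/64, 19/16, 5/4, 3/2, 2 } => 2391/2048
g(BBRRRBRBRBRBBB) = { 0, 1, 9/8, 37/32, 149/128, 597/512, 1195/1024, 2391/2048 | 299/256, 75/64, 19/16, 5/4, 3/2, 2 } => 4783/4096
g(BBRRRBRBRBRBBBR) = { 0, 1, 9/8, 37/32, 149/128, 597/512, 1195/1024, 2391/2048 | 4783/4096, 299/256, 75/64, 19/16, 5/4, 3/2, 2 } => 9565/8192

9565/8192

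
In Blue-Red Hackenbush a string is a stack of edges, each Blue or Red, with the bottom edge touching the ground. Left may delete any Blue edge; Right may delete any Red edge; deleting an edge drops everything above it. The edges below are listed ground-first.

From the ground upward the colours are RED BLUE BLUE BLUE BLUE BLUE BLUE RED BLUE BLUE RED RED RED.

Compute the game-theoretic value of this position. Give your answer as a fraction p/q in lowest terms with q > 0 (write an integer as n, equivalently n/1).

-79/4096

1 of 13 · R · max L −∞ · min R 0 so -1
2 of 13 · RB · max L -1 · min R 0 so -1/2
3 of 13 · RBB · max L -1/2 · min R 0 so -1/4
4 of 13 · RBBB · max L -1/4 · min R 0 so -1/8
5 of 13 · RBBBB · max L -1/8 · min R 0 so -1/16
6 of 13 · RBBBBB · max L -1/16 · min R 0 so -1/32
7 of 13 · RBBBBBB · max L -1/32 · min R 0 so -1/64
8 of 13 · RBBBBBBR · max L -1/32 · min R -1/64 so -3/128
9 of 13 · RBBBBBBRB · max L -3/128 · min R -1/64 so -5/256
10 of 13 · RBBBBBBRBB · max L -5/256 · min R -1/64 so -9/512
11 of 13 · RBBBBBBRBBR · max L -5/256 · min R -9/512 so -19/1024
12 of 13 · RBBBBBBRBBRR · max L -5/256 · min R -19/1024 so -39/2048
13 of 13 · RBBBBBBRBBRRR · max L -5/256 · min R -39/2048 so -79/4096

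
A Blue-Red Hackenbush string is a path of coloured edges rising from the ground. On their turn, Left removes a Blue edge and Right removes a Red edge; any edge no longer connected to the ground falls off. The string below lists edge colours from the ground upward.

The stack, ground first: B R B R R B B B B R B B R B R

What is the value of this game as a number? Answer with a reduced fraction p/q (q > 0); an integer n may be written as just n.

value(B) = { 0 | · } → 1
value(BR) = { 0 | 1 } → 1/2
value(BRB) = { 0,1/2 | 1 } → 3/4
value(BRBR) = { 0,1/2 | 3/4,1 } → 5/8
value(BRBRR) = { 0,1/2 | 5/8,3/4,1 } → 9/16
value(BRBRRB) = { 0,1/2,9/16 | 5/8,3/4,1 } → 19/32
value(BRBRRBB) = { 0,1/2,9/16,19/32 | 5/8,3/4,1 } → 39/64
value(BRBRRBBB) = { 0,1/2,9/16,19/32,39/64 | 5/8,3/4,1 } → 79/128
value(BRBRRBBBB) = { 0,1/2,9/16,19/32,39/64,79/128 | 5/8,3/4,1 } → 159/256
value(BRBRRBBBBR) = { 0,1/2,9/16,19/32,39/64,79/128 | 159/256,5/8,3/4,1 } → 317/512
value(BRBRRBBBBRB) = { 0,1/2,9/16,19/32,39/64,79/128,317/512 | 159/256,5/8,3/4,1 } → 635/1024
value(BRBRRBBBBRBB) = { 0,1/2,9/16,19/32,39/64,79/128,317/512,635/1024 | 159/256,5/8,3/4,1 } → 1271/2048
value(BRBRRBBBBRBBR) = { 0,1/2,9/16,19/32,39/64,79/128,317/512,635/1024 | 1271/2048,159/256,5/8,3/4,1 } → 2541/4096
value(BRBRRBBBBRBBRB) = { 0,1/2,9/16,19/32,39/64,79/128,317/512,635/1024,2541/4096 | 1271/2048,159/256,5/8,3/4,1 } → 5083/8192
value(BRBRRBBBBRBBRBR) = { 0,1/2,9/16,19/32,39/64,79/128,317/512,635/1024,2541/4096 | 5083/8192,1271/2048,159/256,5/8,3/4,1 } → 10165/16384

10165/16384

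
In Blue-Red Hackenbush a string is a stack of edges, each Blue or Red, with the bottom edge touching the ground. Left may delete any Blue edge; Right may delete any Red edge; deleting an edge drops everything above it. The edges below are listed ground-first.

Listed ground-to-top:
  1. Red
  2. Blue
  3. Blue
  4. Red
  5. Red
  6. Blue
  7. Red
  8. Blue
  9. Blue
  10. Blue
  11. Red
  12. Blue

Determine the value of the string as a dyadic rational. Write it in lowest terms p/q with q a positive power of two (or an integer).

-837/2048

Build val(s[:k]) for k = 1..12, string s = Red Blue Blue Red Red Blue Red Blue Blue Blue Red Blue.
1 of 12 · R · max L −∞ · min R 0 -> -1
2 of 12 · RB · max L -1 · min R 0 -> -1/2
3 of 12 · RBB · max L -1/2 · min R 0 -> -1/4
4 of 12 · RBBR · max L -1/2 · min R -1/4 -> -3/8
5 of 12 · RBBRR · max L -1/2 · min R -3/8 -> -7/16
6 of 12 · RBBRRB · max L -7/16 · min R -3/8 -> -13/32
7 of 12 · RBBRRBR · max L -7/16 · min R -13/32 -> -27/64
8 of 12 · RBBRRBRB · max L -27/64 · min R -13/32 -> -53/128
9 of 12 · RBBRRBRBB · max L -53/128 · min R -13/32 -> -105/256
10 of 12 · RBBRRBRBBB · max L -105/256 · min R -13/32 -> -209/512
11 of 12 · RBBRRBRBBBR · max L -105/256 · min R -209/512 -> -419/1024
12 of 12 · RBBRRBRBBBRB · max L -419/1024 · min R -209/512 -> -837/2048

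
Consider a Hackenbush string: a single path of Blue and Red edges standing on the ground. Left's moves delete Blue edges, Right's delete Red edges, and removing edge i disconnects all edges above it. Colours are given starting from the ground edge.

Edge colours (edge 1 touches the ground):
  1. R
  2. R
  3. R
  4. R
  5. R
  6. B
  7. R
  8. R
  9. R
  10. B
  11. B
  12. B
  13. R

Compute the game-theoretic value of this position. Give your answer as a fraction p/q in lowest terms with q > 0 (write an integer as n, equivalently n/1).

-1251/256

Recurse on prefixes of the 13-edge string R R R R R B R R R B B B R:
R: Left { · }, Right { 0 } = simplest -1
RR: Left { · }, Right { -1 0 } = simplest -2
RRR: Left { · }, Right { -2 -1 0 } = simplest -3
RRRR: Left { · }, Right { -3 -2 -1 0 } = simplest -4
RRRRR: Left { · }, Right { -4 -3 -2 -1 0 } = simplest -5
RRRRRB: Left { -5 }, Right { -4 -3 -2 -1 0 } = simplest -9/2
RRRRRBR: Left { -5 }, Right { -9/2 -4 -3 -2 -1 0 } = simplest -19/4
RRRRRBRR: Left { -5 }, Right { -19/4 -9/2 -4 -3 -2 -1 0 } = simplest -39/8
RRRRRBRRR: Left { -5 }, Right { -39/8 -19/4 -9/2 -4 -3 -2 -1 0 } = simplest -79/16
RRRRRBRRRB: Left { -5 -79/16 }, Right { -39/8 -19/4 -9/2 -4 -3 -2 -1 0 } = simplest -157/32
RRRRRBRRRBB: Left { -5 -79/16 -157/32 }, Right { -39/8 -19/4 -9/2 -4 -3 -2 -1 0 } = simplest -313/64
RRRRRBRRRBBB: Left { -5 -79/16 -157/32 -313/64 }, Right { -39/8 -19/4 -9/2 -4 -3 -2 -1 0 } = simplest -625/128
RRRRRBRRRBBBR: Left { -5 -79/16 -157/32 -313/64 }, Right { -625/128 -39/8 -19/4 -9/2 -4 -3 -2 -1 0 } = simplest -1251/256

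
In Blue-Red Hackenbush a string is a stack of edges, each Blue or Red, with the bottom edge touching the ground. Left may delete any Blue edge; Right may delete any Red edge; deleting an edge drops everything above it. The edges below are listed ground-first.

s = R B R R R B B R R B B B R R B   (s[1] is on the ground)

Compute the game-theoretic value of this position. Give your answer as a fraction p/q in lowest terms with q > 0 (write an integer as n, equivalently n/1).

-14733/16384

Build v(s[:k]) for k = 1..15, string s = R B R R R B B R R B B B R R B.
v_1 [R]  L=[—]  R=[0]  ⇒ -1
v_2 [RB]  L=[-1]  R=[0]  ⇒ -1/2
v_3 [RBR]  L=[-1]  R=[-1/2,0]  ⇒ -3/4
v_4 [RBRR]  L=[-1]  R=[-3/4,-1/2,0]  ⇒ -7/8
v_5 [RBRRR]  L=[-1]  R=[-7/8,-3/4,-1/2,0]  ⇒ -15/16
v_6 [RBRRRB]  L=[-1,-15/16]  R=[-7/8,-3/4,-1/2,0]  ⇒ -29/32
v_7 [RBRRRBB]  L=[-1,-15/16,-29/32]  R=[-7/8,-3/4,-1/2,0]  ⇒ -57/64
v_8 [RBRRRBBR]  L=[-1,-15/16,-29/32]  R=[-57/64,-7/8,-3/4,-1/2,0]  ⇒ -115/128
v_9 [RBRRRBBRR]  L=[-1,-15/16,-29/32]  R=[-115/128,-57/64,-7/8,-3/4,-1/2,0]  ⇒ -231/256
v_10 [RBRRRBBRRB]  L=[-1,-15/16,-29/32,-231/256]  R=[-115/128,-57/64,-7/8,-3/4,-1/2,0]  ⇒ -461/512
v_11 [RBRRRBBRRBB]  L=[-1,-15/16,-29/32,-231/256,-461/512]  R=[-115/128,-57/64,-7/8,-3/4,-1/2,0]  ⇒ -921/1024
v_12 [RBRRRBBRRBBB]  L=[-1,-15/16,-29/32,-231/256,-461/512,-921/1024]  R=[-115/128,-57/64,-7/8,-3/4,-1/2,0]  ⇒ -1841/2048
v_13 [RBRRRBBRRBBBR]  L=[-1,-15/16,-29/32,-231/256,-461/512,-921/1024]  R=[-1841/2048,-115/128,-57/64,-7/8,-3/4,-1/2,0]  ⇒ -3683/4096
v_14 [RBRRRBBRRBBBRR]  L=[-1,-15/16,-29/32,-231/256,-461/512,-921/1024]  R=[-3683/4096,-1841/2048,-115/128,-57/64,-7/8,-3/4,-1/2,0]  ⇒ -7367/8192
v_15 [RBRRRBBRRBBBRRB]  L=[-1,-15/16,-29/32,-231/256,-461/512,-921/1024,-7367/8192]  R=[-3683/4096,-1841/2048,-115/128,-57/64,-7/8,-3/4,-1/2,0]  ⇒ -14733/16384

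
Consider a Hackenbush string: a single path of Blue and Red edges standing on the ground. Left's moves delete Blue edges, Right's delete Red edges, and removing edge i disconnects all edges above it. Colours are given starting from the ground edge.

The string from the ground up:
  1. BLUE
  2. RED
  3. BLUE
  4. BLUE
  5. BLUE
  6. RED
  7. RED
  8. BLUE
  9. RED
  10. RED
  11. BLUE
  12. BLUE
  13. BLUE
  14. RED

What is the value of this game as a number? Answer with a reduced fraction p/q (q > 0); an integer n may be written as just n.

7325/8192

g(B) = { 0 | — } gives 1
g(BR) = { 0 | 1 } gives 1/2
g(BRB) = { 0, 1/2 | 1 } gives 3/4
g(BRBB) = { 0, 1/2, 3/4 | 1 } gives 7/8
g(BRBBB) = { 0, 1/2, 3/4, 7/8 | 1 } gives 15/16
g(BRBBBR) = { 0, 1/2, 3/4, 7/8 | 15/16, 1 } gives 29/32
g(BRBBBRR) = { 0, 1/2, 3/4, 7/8 | 29/32, 15/16, 1 } gives 57/64
g(BRBBBRRB) = { 0, 1/2, 3/4, 7/8, 57/64 | 29/32, 15/16, 1 } gives 115/128
g(BRBBBRRBR) = { 0, 1/2, 3/4, 7/8, 57/64 | 115/128, 29/32, 15/16, 1 } gives 229/256
g(BRBBBRRBRR) = { 0, 1/2, 3/4, 7/8, 57/64 | 229/256, 115/128, 29/32, 15/16, 1 } gives 457/512
g(BRBBBRRBRRB) = { 0, 1/2, 3/4, 7/8, 57/64, 457/512 | 229/256, 115/128, 29/32, 15/16, 1 } gives 915/1024
g(BRBBBRRBRRBB) = { 0, 1/2, 3/4, 7/8, 57/64, 457/512, 915/1024 | 229/256, 115/128, 29/32, 15/16, 1 } gives 1831/2048
g(BRBBBRRBRRBBB) = { 0, 1/2, 3/4, 7/8, 57/64, 457/512, 915/1024, 1831/2048 | 229/256, 115/128, 29/32, 15/16, 1 } gives 3663/4096
g(BRBBBRRBRRBBBR) = { 0, 1/2, 3/4, 7/8, 57/64, 457/512, 915/1024, 1831/2048 | 3663/4096, 229/256, 115/128, 29/32, 15/16, 1 } gives 7325/8192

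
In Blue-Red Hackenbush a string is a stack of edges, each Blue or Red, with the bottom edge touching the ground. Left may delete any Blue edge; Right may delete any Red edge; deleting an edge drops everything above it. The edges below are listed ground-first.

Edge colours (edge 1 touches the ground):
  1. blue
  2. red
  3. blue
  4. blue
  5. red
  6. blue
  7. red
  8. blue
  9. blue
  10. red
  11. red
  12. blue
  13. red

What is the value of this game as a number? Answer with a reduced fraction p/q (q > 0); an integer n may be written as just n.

3429/4096

b: Left { 0 }, Right { — } = simplest 1
br: Left { 0 }, Right { 1 } = simplest 1/2
brb: Left { 0; 1/2 }, Right { 1 } = simplest 3/4
brbb: Left { 0; 1/2; 3/4 }, Right { 1 } = simplest 7/8
brbbr: Left { 0; 1/2; 3/4 }, Right { 7/8; 1 } = simplest 13/16
brbbrb: Left { 0; 1/2; 3/4; 13/16 }, Right { 7/8; 1 } = simplest 27/32
brbbrbr: Left { 0; 1/2; 3/4; 13/16 }, Right { 27/32; 7/8; 1 } = simplest 53/64
brbbrbrb: Left { 0; 1/2; 3/4; 13/16; 53/64 }, Right { 27/32; 7/8; 1 } = simplest 107/128
brbbrbrbb: Left { 0; 1/2; 3/4; 13/16; 53/64; 107/128 }, Right { 27/32; 7/8; 1 } = simplest 215/256
brbbrbrbbr: Left { 0; 1/2; 3/4; 13/16; 53/64; 107/128 }, Right { 215/256; 27/32; 7/8; 1 } = simplest 429/512
brbbrbrbbrr: Left { 0; 1/2; 3/4; 13/16; 53/64; 107/128 }, Right { 429/512; 215/256; 27/32; 7/8; 1 } = simplest 857/1024
brbbrbrbbrrb: Left { 0; 1/2; 3/4; 13/16; 53/64; 107/128; 857/1024 }, Right { 429/512; 215/256; 27/32; 7/8; 1 } = simplest 1715/2048
brbbrbrbbrrbr: Left { 0; 1/2; 3/4; 13/16; 53/64; 107/128; 857/1024 }, Right { 1715/2048; 429/512; 215/256; 27/32; 7/8; 1 } = simplest 3429/4096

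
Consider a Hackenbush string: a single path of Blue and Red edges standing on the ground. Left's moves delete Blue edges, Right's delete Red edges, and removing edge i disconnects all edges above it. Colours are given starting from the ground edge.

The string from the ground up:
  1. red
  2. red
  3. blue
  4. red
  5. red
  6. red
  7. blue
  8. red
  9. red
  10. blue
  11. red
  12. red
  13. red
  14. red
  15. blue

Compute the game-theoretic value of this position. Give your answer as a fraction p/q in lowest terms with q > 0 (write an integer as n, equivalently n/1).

Build G(s[:k]) for k = 1..15, string s = red red blue red red red blue red red blue red red red red blue.
G(r) = { · | 0 } -> -1
G(rr) = { · | -1 0 } -> -2
G(rrb) = { -2 | -1 0 } -> -3/2
G(rrbr) = { -2 | -3/2 -1 0 } -> -7/4
G(rrbrr) = { -2 | -7/4 -3/2 -1 0 } -> -15/8
G(rrbrrr) = { -2 | -15/8 -7/4 -3/2 -1 0 } -> -31/16
G(rrbrrrb) = { -2 -31/16 | -15/8 -7/4 -3/2 -1 0 } -> -61/32
G(rrbrrrbr) = { -2 -31/16 | -61/32 -15/8 -7/4 -3/2 -1 0 } -> -123/64
G(rrbrrrbrr) = { -2 -31/16 | -123/64 -61/32 -15/8 -7/4 -3/2 -1 0 } -> -247/128
G(rrbrrrbrrb) = { -2 -31/16 -247/128 | -123/64 -61/32 -15/8 -7/4 -3/2 -1 0 } -> -493/256
G(rrbrrrbrrbr) = { -2 -31/16 -247/128 | -493/256 -123/64 -61/32 -15/8 -7/4 -3/2 -1 0 } -> -987/512
G(rrbrrrbrrbrr) = { -2 -31/16 -247/128 | -987/512 -493/256 -123/64 -61/32 -15/8 -7/4 -3/2 -1 0 } -> -1975/1024
G(rrbrrrbrrbrrr) = { -2 -31/16 -247/128 | -1975/1024 -987/512 -493/256 -123/64 -61/32 -15/8 -7/4 -3/2 -1 0 } -> -3951/2048
G(rrbrrrbrrbrrrr) = { -2 -31/16 -247/128 | -3951/2048 -1975/1024 -987/512 -493/256 -123/64 -61/32 -15/8 -7/4 -3/2 -1 0 } -> -7903/4096
G(rrbrrrbrrbrrrrb) = { -2 -31/16 -247/128 -7903/4096 | -3951/2048 -1975/1024 -987/512 -493/256 -123/64 -61/32 -15/8 -7/4 -3/2 -1 0 } -> -15805/8192

-15805/8192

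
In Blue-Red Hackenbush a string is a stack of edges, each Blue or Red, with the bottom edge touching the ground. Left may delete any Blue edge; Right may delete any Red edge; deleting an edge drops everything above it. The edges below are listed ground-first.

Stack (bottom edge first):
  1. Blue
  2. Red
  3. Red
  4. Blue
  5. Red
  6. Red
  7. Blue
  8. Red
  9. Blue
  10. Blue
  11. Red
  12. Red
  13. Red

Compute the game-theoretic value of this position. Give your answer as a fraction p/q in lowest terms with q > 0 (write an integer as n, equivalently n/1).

Prefix values for Blue Red Red Blue Red Red Blue Red Blue Blue Red Red Red via {L|R} + simplicity:
1 of 13 · B · max L 0 · min R +∞ → 1
2 of 13 · BR · max L 0 · min R 1 → 1/2
3 of 13 · BRR · max L 0 · min R 1/2 → 1/4
4 of 13 · BRRB · max L 1/4 · min R 1/2 → 3/8
5 of 13 · BRRBR · max L 1/4 · min R 3/8 → 5/16
6 of 13 · BRRBRR · max L 1/4 · min R 5/16 → 9/32
7 of 13 · BRRBRRB · max L 9/32 · min R 5/16 → 19/64
8 of 13 · BRRBRRBR · max L 9/32 · min R 19/64 → 37/128
9 of 13 · BRRBRRBRB · max L 37/128 · min R 19/64 → 75/256
10 of 13 · BRRBRRBRBB · max L 75/256 · min R 19/64 → 151/512
11 of 13 · BRRBRRBRBBR · max L 75/256 · min R 151/512 → 301/1024
12 of 13 · BRRBRRBRBBRR · max L 75/256 · min R 301/1024 → 601/2048
13 of 13 · BRRBRRBRBBRRR · max L 75/256 · min R 601/2048 → 1201/4096

1201/4096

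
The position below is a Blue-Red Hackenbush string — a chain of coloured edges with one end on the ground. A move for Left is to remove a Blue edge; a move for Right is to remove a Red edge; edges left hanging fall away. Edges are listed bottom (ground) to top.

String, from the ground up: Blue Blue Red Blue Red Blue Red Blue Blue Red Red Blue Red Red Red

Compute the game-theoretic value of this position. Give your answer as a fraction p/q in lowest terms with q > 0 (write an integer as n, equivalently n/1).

13713/8192

Build value(s[:k]) for k = 1..15, string s = Blue Blue Red Blue Red Blue Red Blue Blue Red Red Blue Red Red Red.
step 1: add Blue to get B; options L={ 0 } R={ · } so 1
step 2: add Blue to get BB; options L={ 0,1 } R={ · } so 2
step 3: add Red to get BBR; options L={ 0,1 } R={ 2 } so 3/2
step 4: add Blue to get BBRB; options L={ 0,1,3/2 } R={ 2 } so 7/4
step 5: add Red to get BBRBR; options L={ 0,1,3/2 } R={ 7/4,2 } so 13/8
step 6: add Blue to get BBRBRB; options L={ 0,1,3/2,13/8 } R={ 7/4,2 } so 27/16
step 7: add Red to get BBRBRBR; options L={ 0,1,3/2,13/8 } R={ 27/16,7/4,2 } so 53/32
step 8: add Blue to get BBRBRBRB; options L={ 0,1,3/2,13/8,53/32 } R={ 27/16,7/4,2 } so 107/64
step 9: add Blue to get BBRBRBRBB; options L={ 0,1,3/2,13/8,53/32,107/64 } R={ 27/16,7/4,2 } so 215/128
step 10: add Red to get BBRBRBRBBR; options L={ 0,1,3/2,13/8,53/32,107/64 } R={ 215/128,27/16,7/4,2 } so 429/256
step 11: add Red to get BBRBRBRBBRR; options L={ 0,1,3/2,13/8,53/32,107/64 } R={ 429/256,215/128,27/16,7/4,2 } so 857/512
step 12: add Blue to get BBRBRBRBBRRB; options L={ 0,1,3/2,13/8,53/32,107/64,857/512 } R={ 429/256,215/128,27/16,7/4,2 } so 1715/1024
step 13: add Red to get BBRBRBRBBRRBR; options L={ 0,1,3/2,13/8,53/32,107/64,857/512 } R={ 1715/1024,429/256,215/128,27/16,7/4,2 } so 3429/2048
step 14: add Red to get BBRBRBRBBRRBRR; options L={ 0,1,3/2,13/8,53/32,107/64,857/512 } R={ 3429/2048,1715/1024,429/256,215/128,27/16,7/4,2 } so 6857/4096
step 15: add Red to get BBRBRBRBBRRBRRR; options L={ 0,1,3/2,13/8,53/32,107/64,857/512 } R={ 6857/4096,3429/2048,1715/1024,429/256,215/128,27/16,7/4,2 } so 13713/8192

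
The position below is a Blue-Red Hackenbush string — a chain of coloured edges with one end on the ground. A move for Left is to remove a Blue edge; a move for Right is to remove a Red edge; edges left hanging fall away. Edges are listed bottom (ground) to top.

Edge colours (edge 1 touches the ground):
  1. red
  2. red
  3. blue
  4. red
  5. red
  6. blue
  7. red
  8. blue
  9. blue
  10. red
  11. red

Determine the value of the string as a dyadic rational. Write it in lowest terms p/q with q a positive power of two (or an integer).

-935/512

edge 1 of 11 (red): {  | 0 } so -1
edge 2 of 11 (red): {  | -1 0 } so -2
edge 3 of 11 (blue): { -2 | -1 0 } so -3/2
edge 4 of 11 (red): { -2 | -3/2 -1 0 } so -7/4
edge 5 of 11 (red): { -2 | -7/4 -3/2 -1 0 } so -15/8
edge 6 of 11 (blue): { -2 -15/8 | -7/4 -3/2 -1 0 } so -29/16
edge 7 of 11 (red): { -2 -15/8 | -29/16 -7/4 -3/2 -1 0 } so -59/32
edge 8 of 11 (blue): { -2 -15/8 -59/32 | -29/16 -7/4 -3/2 -1 0 } so -117/64
edge 9 of 11 (blue): { -2 -15/8 -59/32 -117/64 | -29/16 -7/4 -3/2 -1 0 } so -233/128
edge 10 of 11 (red): { -2 -15/8 -59/32 -117/64 | -233/128 -29/16 -7/4 -3/2 -1 0 } so -467/256
edge 11 of 11 (red): { -2 -15/8 -59/32 -117/64 | -467/256 -233/128 -29/16 -7/4 -3/2 -1 0 } so -935/512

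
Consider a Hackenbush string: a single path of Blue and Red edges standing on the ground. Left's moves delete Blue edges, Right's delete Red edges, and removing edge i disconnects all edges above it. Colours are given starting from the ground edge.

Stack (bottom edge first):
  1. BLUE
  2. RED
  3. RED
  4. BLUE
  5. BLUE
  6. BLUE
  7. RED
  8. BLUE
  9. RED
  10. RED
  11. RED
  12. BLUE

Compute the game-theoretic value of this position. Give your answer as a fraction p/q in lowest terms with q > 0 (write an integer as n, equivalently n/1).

931/2048

val(B) = { 0 | none } => 1
val(BR) = { 0 | 1 } => 1/2
val(BRR) = { 0 | 1/2; 1 } => 1/4
val(BRRB) = { 0; 1/4 | 1/2; 1 } => 3/8
val(BRRBB) = { 0; 1/4; 3/8 | 1/2; 1 } => 7/16
val(BRRBBB) = { 0; 1/4; 3/8; 7/16 | 1/2; 1 } => 15/32
val(BRRBBBR) = { 0; 1/4; 3/8; 7/16 | 15/32; 1/2; 1 } => 29/64
val(BRRBBBRB) = { 0; 1/4; 3/8; 7/16; 29/64 | 15/32; 1/2; 1 } => 59/128
val(BRRBBBRBR) = { 0; 1/4; 3/8; 7/16; 29/64 | 59/128; 15/32; 1/2; 1 } => 117/256
val(BRRBBBRBRR) = { 0; 1/4; 3/8; 7/16; 29/64 | 117/256; 59/128; 15/32; 1/2; 1 } => 233/512
val(BRRBBBRBRRR) = { 0; 1/4; 3/8; 7/16; 29/64 | 233/512; 117/256; 59/128; 15/32; 1/2; 1 } => 465/1024
val(BRRBBBRBRRRB) = { 0; 1/4; 3/8; 7/16; 29/64; 465/1024 | 233/512; 117/256; 59/128; 15/32; 1/2; 1 } => 931/2048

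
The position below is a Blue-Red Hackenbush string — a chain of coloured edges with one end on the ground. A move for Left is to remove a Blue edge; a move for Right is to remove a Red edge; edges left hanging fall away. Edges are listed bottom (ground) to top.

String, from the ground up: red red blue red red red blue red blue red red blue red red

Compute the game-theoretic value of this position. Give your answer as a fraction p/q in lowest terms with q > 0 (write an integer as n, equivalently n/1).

-7863/4096

val(r) = { none | 0 } → -1
val(rr) = { none | -1, 0 } → -2
val(rrb) = { -2 | -1, 0 } → -3/2
val(rrbr) = { -2 | -3/2, -1, 0 } → -7/4
val(rrbrr) = { -2 | -7/4, -3/2, -1, 0 } → -15/8
val(rrbrrr) = { -2 | -15/8, -7/4, -3/2, -1, 0 } → -31/16
val(rrbrrrb) = { -2, -31/16 | -15/8, -7/4, -3/2, -1, 0 } → -61/32
val(rrbrrrbr) = { -2, -31/16 | -61/32, -15/8, -7/4, -3/2, -1, 0 } → -123/64
val(rrbrrrbrb) = { -2, -31/16, -123/64 | -61/32, -15/8, -7/4, -3/2, -1, 0 } → -245/128
val(rrbrrrbrbr) = { -2, -31/16, -123/64 | -245/128, -61/32, -15/8, -7/4, -3/2, -1, 0 } → -491/256
val(rrbrrrbrbrr) = { -2, -31/16, -123/64 | -491/256, -245/128, -61/32, -15/8, -7/4, -3/2, -1, 0 } → -983/512
val(rrbrrrbrbrrb) = { -2, -31/16, -123/64, -983/512 | -491/256, -245/128, -61/32, -15/8, -7/4, -3/2, -1, 0 } → -1965/1024
val(rrbrrrbrbrrbr) = { -2, -31/16, -123/64, -983/512 | -1965/1024, -491/256, -245/128, -61/32, -15/8, -7/4, -3/2, -1, 0 } → -3931/2048
val(rrbrrrbrbrrbrr) = { -2, -31/16, -123/64, -983/512 | -3931/2048, -1965/1024, -491/256, -245/128, -61/32, -15/8, -7/4, -3/2, -1, 0 } → -7863/4096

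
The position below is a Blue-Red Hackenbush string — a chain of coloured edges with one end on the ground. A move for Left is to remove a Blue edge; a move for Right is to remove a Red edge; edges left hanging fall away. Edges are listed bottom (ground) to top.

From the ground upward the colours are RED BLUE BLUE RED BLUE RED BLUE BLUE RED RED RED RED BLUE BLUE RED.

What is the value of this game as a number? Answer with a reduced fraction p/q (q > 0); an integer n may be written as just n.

-5363/16384

R: Left { · }, Right { 0 } so simplest -1
RB: Left { -1 }, Right { 0 } so simplest -1/2
RBB: Left { -1; -1/2 }, Right { 0 } so simplest -1/4
RBBR: Left { -1; -1/2 }, Right { -1/4; 0 } so simplest -3/8
RBBRB: Left { -1; -1/2; -3/8 }, Right { -1/4; 0 } so simplest -5/16
RBBRBR: Left { -1; -1/2; -3/8 }, Right { -5/16; -1/4; 0 } so simplest -11/32
RBBRBRB: Left { -1; -1/2; -3/8; -11/32 }, Right { -5/16; -1/4; 0 } so simplest -21/64
RBBRBRBB: Left { -1; -1/2; -3/8; -11/32; -21/64 }, Right { -5/16; -1/4; 0 } so simplest -41/128
RBBRBRBBR: Left { -1; -1/2; -3/8; -11/32; -21/64 }, Right { -41/128; -5/16; -1/4; 0 } so simplest -83/256
RBBRBRBBRR: Left { -1; -1/2; -3/8; -11/32; -21/64 }, Right { -83/256; -41/128; -5/16; -1/4; 0 } so simplest -167/512
RBBRBRBBRRR: Left { -1; -1/2; -3/8; -11/32; -21/64 }, Right { -167/512; -83/256; -41/128; -5/16; -1/4; 0 } so simplest -335/1024
RBBRBRBBRRRR: Left { -1; -1/2; -3/8; -11/32; -21/64 }, Right { -335/1024; -167/512; -83/256; -41/128; -5/16; -1/4; 0 } so simplest -671/2048
RBBRBRBBRRRRB: Left { -1; -1/2; -3/8; -11/32; -21/64; -671/2048 }, Right { -335/1024; -167/512; -83/256; -41/128; -5/16; -1/4; 0 } so simplest -1341/4096
RBBRBRBBRRRRBB: Left { -1; -1/2; -3/8; -11/32; -21/64; -671/2048; -1341/4096 }, Right { -335/1024; -167/512; -83/256; -41/128; -5/16; -1/4; 0 } so simplest -2681/8192
RBBRBRBBRRRRBBR: Left { -1; -1/2; -3/8; -11/32; -21/64; -671/2048; -1341/4096 }, Right { -2681/8192; -335/1024; -167/512; -83/256; -41/128; -5/16; -1/4; 0 } so simplest -5363/16384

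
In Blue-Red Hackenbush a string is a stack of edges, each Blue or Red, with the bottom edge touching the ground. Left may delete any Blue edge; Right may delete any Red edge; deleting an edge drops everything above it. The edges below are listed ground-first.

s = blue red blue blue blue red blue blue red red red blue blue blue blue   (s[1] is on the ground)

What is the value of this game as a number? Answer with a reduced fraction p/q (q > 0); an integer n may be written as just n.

15135/16384

value_1 [b]  L=[0]  R=[(no moves)]  → 1
value_2 [br]  L=[0]  R=[1]  → 1/2
value_3 [brb]  L=[0; 1/2]  R=[1]  → 3/4
value_4 [brbb]  L=[0; 1/2; 3/4]  R=[1]  → 7/8
value_5 [brbbb]  L=[0; 1/2; 3/4; 7/8]  R=[1]  → 15/16
value_6 [brbbbr]  L=[0; 1/2; 3/4; 7/8]  R=[15/16; 1]  → 29/32
value_7 [brbbbrb]  L=[0; 1/2; 3/4; 7/8; 29/32]  R=[15/16; 1]  → 59/64
value_8 [brbbbrbb]  L=[0; 1/2; 3/4; 7/8; 29/32; 59/64]  R=[15/16; 1]  → 119/128
value_9 [brbbbrbbr]  L=[0; 1/2; 3/4; 7/8; 29/32; 59/64]  R=[119/128; 15/16; 1]  → 237/256
value_10 [brbbbrbbrr]  L=[0; 1/2; 3/4; 7/8; 29/32; 59/64]  R=[237/256; 119/128; 15/16; 1]  → 473/512
value_11 [brbbbrbbrrr]  L=[0; 1/2; 3/4; 7/8; 29/32; 59/64]  R=[473/512; 237/256; 119/128; 15/16; 1]  → 945/1024
value_12 [brbbbrbbrrrb]  L=[0; 1/2; 3/4; 7/8; 29/32; 59/64; 945/1024]  R=[473/512; 237/256; 119/128; 15/16; 1]  → 1891/2048
value_13 [brbbbrbbrrrbb]  L=[0; 1/2; 3/4; 7/8; 29/32; 59/64; 945/1024; 1891/2048]  R=[473/512; 237/256; 119/128; 15/16; 1]  → 3783/4096
value_14 [brbbbrbbrrrbbb]  L=[0; 1/2; 3/4; 7/8; 29/32; 59/64; 945/1024; 1891/2048; 3783/4096]  R=[473/512; 237/256; 119/128; 15/16; 1]  → 7567/8192
value_15 [brbbbrbbrrrbbbb]  L=[0; 1/2; 3/4; 7/8; 29/32; 59/64; 945/1024; 1891/2048; 3783/4096; 7567/8192]  R=[473/512; 237/256; 119/128; 15/16; 1]  → 15135/16384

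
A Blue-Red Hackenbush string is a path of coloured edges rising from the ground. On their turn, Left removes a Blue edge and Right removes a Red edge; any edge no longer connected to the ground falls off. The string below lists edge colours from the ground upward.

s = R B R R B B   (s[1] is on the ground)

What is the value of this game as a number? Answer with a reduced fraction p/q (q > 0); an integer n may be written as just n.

-25/32

Prefix values for R B R R B B via {L|R} + simplicity:
step 1: add R to get R; options L={ (no moves) } R={ 0 } → -1
step 2: add B to get RB; options L={ -1 } R={ 0 } → -1/2
step 3: add R to get RBR; options L={ -1 } R={ -1/2,0 } → -3/4
step 4: add R to get RBRR; options L={ -1 } R={ -3/4,-1/2,0 } → -7/8
step 5: add B to get RBRRB; options L={ -1,-7/8 } R={ -3/4,-1/2,0 } → -13/16
step 6: add B to get RBRRBB; options L={ -1,-7/8,-13/16 } R={ -3/4,-1/2,0 } → -25/32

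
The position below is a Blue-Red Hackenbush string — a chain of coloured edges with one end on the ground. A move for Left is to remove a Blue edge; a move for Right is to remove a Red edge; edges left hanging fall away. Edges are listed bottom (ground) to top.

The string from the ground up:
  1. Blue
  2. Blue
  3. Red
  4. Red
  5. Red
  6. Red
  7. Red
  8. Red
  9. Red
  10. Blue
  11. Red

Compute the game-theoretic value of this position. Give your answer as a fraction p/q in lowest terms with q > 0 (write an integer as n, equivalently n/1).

Build G(s[:k]) for k = 1..11, string s = Blue Blue Red Red Red Red Red Red Red Blue Red.
G_1 [B]  L=[0]  R=[none]  → 1
G_2 [BB]  L=[0, 1]  R=[none]  → 2
G_3 [BBR]  L=[0, 1]  R=[2]  → 3/2
G_4 [BBRR]  L=[0, 1]  R=[3/2, 2]  → 5/4
G_5 [BBRRR]  L=[0, 1]  R=[5/4, 3/2, 2]  → 9/8
G_6 [BBRRRR]  L=[0, 1]  R=[9/8, 5/4, 3/2, 2]  → 17/16
G_7 [BBRRRRR]  L=[0, 1]  R=[17/16, 9/8, 5/4, 3/2, 2]  → 33/32
G_8 [BBRRRRRR]  L=[0, 1]  R=[33/32, 17/16, 9/8, 5/4, 3/2, 2]  → 65/64
G_9 [BBRRRRRRR]  L=[0, 1]  R=[65/64, 33/32, 17/16, 9/8, 5/4, 3/2, 2]  → 129/128
G_10 [BBRRRRRRRB]  L=[0, 1, 129/128]  R=[65/64, 33/32, 17/16, 9/8, 5/4, 3/2, 2]  → 259/256
G_11 [BBRRRRRRRBR]  L=[0, 1, 129/128]  R=[259/256, 65/64, 33/32, 17/16, 9/8, 5/4, 3/2, 2]  → 517/512

517/512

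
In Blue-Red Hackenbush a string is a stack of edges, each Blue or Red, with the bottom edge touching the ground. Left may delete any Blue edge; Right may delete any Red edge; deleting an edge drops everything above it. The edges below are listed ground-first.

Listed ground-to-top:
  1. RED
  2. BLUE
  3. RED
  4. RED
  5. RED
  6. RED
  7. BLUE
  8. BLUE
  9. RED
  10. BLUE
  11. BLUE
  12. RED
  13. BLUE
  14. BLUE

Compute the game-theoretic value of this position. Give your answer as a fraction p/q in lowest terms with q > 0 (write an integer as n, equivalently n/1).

-7753/8192

1 of 14 · R · max L −∞ · min R 0 so -1
2 of 14 · RB · max L -1 · min R 0 so -1/2
3 of 14 · RBR · max L -1 · min R -1/2 so -3/4
4 of 14 · RBRR · max L -1 · min R -3/4 so -7/8
5 of 14 · RBRRR · max L -1 · min R -7/8 so -15/16
6 of 14 · RBRRRR · max L -1 · min R -15/16 so -31/32
7 of 14 · RBRRRRB · max L -31/32 · min R -15/16 so -61/64
8 of 14 · RBRRRRBB · max L -61/64 · min R -15/16 so -121/128
9 of 14 · RBRRRRBBR · max L -61/64 · min R -121/128 so -243/256
10 of 14 · RBRRRRBBRB · max L -243/256 · min R -121/128 so -485/512
11 of 14 · RBRRRRBBRBB · max L -485/512 · min R -121/128 so -969/1024
12 of 14 · RBRRRRBBRBBR · max L -485/512 · min R -969/1024 so -1939/2048
13 of 14 · RBRRRRBBRBBRB · max L -1939/2048 · min R -969/1024 so -3877/4096
14 of 14 · RBRRRRBBRBBRBB · max L -3877/4096 · min R -969/1024 so -7753/8192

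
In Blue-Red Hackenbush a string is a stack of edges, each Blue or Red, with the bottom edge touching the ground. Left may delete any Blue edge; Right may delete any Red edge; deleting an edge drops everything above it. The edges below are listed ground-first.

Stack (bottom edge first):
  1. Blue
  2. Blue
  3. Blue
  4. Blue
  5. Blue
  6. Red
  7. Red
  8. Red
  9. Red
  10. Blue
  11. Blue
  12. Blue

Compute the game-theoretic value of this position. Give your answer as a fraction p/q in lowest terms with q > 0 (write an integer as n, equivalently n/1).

Prefix values for Blue Blue Blue Blue Blue Red Red Red Red Blue Blue Blue via {L|R} + simplicity:
g_1 [B]  L=[0]  R=[none]  => 1
g_2 [BB]  L=[0 1]  R=[none]  => 2
g_3 [BBB]  L=[0 1 2]  R=[none]  => 3
g_4 [BBBB]  L=[0 1 2 3]  R=[none]  => 4
g_5 [BBBBB]  L=[0 1 2 3 4]  R=[none]  => 5
g_6 [BBBBBR]  L=[0 1 2 3 4]  R=[5]  => 9/2
g_7 [BBBBBRR]  L=[0 1 2 3 4]  R=[9/2 5]  => 17/4
g_8 [BBBBBRRR]  L=[0 1 2 3 4]  R=[17/4 9/2 5]  => 33/8
g_9 [BBBBBRRRR]  L=[0 1 2 3 4]  R=[33/8 17/4 9/2 5]  => 65/16
g_10 [BBBBBRRRRB]  L=[0 1 2 3 4 65/16]  R=[33/8 17/4 9/2 5]  => 131/32
g_11 [BBBBBRRRRBB]  L=[0 1 2 3 4 65/16 131/32]  R=[33/8 17/4 9/2 5]  => 263/64
g_12 [BBBBBRRRRBBB]  L=[0 1 2 3 4 65/16 131/32 263/64]  R=[33/8 17/4 9/2 5]  => 527/128

527/128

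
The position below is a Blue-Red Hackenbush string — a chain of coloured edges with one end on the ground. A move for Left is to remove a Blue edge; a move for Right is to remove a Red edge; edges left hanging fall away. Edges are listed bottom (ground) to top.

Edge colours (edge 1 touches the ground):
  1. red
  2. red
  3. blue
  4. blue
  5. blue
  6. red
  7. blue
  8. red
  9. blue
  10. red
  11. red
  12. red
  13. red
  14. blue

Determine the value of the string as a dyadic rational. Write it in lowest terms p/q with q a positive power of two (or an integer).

-4797/4096

r: Left { — }, Right { 0 } -> simplest -1
rr: Left { — }, Right { -1, 0 } -> simplest -2
rrb: Left { -2 }, Right { -1, 0 } -> simplest -3/2
rrbb: Left { -2, -3/2 }, Right { -1, 0 } -> simplest -5/4
rrbbb: Left { -2, -3/2, -5/4 }, Right { -1, 0 } -> simplest -9/8
rrbbbr: Left { -2, -3/2, -5/4 }, Right { -9/8, -1, 0 } -> simplest -19/16
rrbbbrb: Left { -2, -3/2, -5/4, -19/16 }, Right { -9/8, -1, 0 } -> simplest -37/32
rrbbbrbr: Left { -2, -3/2, -5/4, -19/16 }, Right { -37/32, -9/8, -1, 0 } -> simplest -75/64
rrbbbrbrb: Left { -2, -3/2, -5/4, -19/16, -75/64 }, Right { -37/32, -9/8, -1, 0 } -> simplest -149/128
rrbbbrbrbr: Left { -2, -3/2, -5/4, -19/16, -75/64 }, Right { -149/128, -37/32, -9/8, -1, 0 } -> simplest -299/256
rrbbbrbrbrr: Left { -2, -3/2, -5/4, -19/16, -75/64 }, Right { -299/256, -149/128, -37/32, -9/8, -1, 0 } -> simplest -599/512
rrbbbrbrbrrr: Left { -2, -3/2, -5/4, -19/16, -75/64 }, Right { -599/512, -299/256, -149/128, -37/32, -9/8, -1, 0 } -> simplest -1199/1024
rrbbbrbrbrrrr: Left { -2, -3/2, -5/4, -19/16, -75/64 }, Right { -1199/1024, -599/512, -299/256, -149/128, -37/32, -9/8, -1, 0 } -> simplest -2399/2048
rrbbbrbrbrrrrb: Left { -2, -3/2, -5/4, -19/16, -75/64, -2399/2048 }, Right { -1199/1024, -599/512, -299/256, -149/128, -37/32, -9/8, -1, 0 } -> simplest -4797/4096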